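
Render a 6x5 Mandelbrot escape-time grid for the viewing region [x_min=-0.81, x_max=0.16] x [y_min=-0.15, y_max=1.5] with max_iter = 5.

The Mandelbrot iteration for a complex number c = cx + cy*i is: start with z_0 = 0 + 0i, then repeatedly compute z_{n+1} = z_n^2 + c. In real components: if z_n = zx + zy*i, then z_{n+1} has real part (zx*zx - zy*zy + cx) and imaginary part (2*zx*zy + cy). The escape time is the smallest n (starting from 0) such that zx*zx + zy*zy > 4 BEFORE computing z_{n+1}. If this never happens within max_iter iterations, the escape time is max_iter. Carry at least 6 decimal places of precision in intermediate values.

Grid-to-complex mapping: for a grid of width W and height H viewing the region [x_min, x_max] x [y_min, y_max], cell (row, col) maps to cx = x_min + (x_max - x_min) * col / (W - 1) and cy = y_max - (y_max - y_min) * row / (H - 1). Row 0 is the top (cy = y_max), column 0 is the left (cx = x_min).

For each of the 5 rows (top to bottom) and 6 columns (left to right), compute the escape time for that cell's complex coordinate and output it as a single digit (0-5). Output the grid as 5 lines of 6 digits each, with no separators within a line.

Answer: 222222
334554
555555
555555
555555

Derivation:
(row=0, col=0): c = -0.8100 + 1.5000i → escape time 2
(row=0, col=1): c = -0.6160 + 1.5000i → escape time 2
(row=0, col=2): c = -0.4220 + 1.5000i → escape time 2
(row=0, col=3): c = -0.2280 + 1.5000i → escape time 2
(row=0, col=4): c = -0.0340 + 1.5000i → escape time 2
(row=0, col=5): c = 0.1600 + 1.5000i → escape time 2
(row=1, col=0): c = -0.8100 + 1.0875i → escape time 3
(row=1, col=1): c = -0.6160 + 1.0875i → escape time 3
(row=1, col=2): c = -0.4220 + 1.0875i → escape time 4
(row=1, col=3): c = -0.2280 + 1.0875i → escape time 5
(row=1, col=4): c = -0.0340 + 1.0875i → escape time 5
(row=1, col=5): c = 0.1600 + 1.0875i → escape time 4
(row=2, col=0): c = -0.8100 + 0.6750i → escape time 5
(row=2, col=1): c = -0.6160 + 0.6750i → escape time 5
(row=2, col=2): c = -0.4220 + 0.6750i → escape time 5
(row=2, col=3): c = -0.2280 + 0.6750i → escape time 5
(row=2, col=4): c = -0.0340 + 0.6750i → escape time 5
(row=2, col=5): c = 0.1600 + 0.6750i → escape time 5
(row=3, col=0): c = -0.8100 + 0.2625i → escape time 5
(row=3, col=1): c = -0.6160 + 0.2625i → escape time 5
(row=3, col=2): c = -0.4220 + 0.2625i → escape time 5
(row=3, col=3): c = -0.2280 + 0.2625i → escape time 5
(row=3, col=4): c = -0.0340 + 0.2625i → escape time 5
(row=3, col=5): c = 0.1600 + 0.2625i → escape time 5
(row=4, col=0): c = -0.8100 + -0.1500i → escape time 5
(row=4, col=1): c = -0.6160 + -0.1500i → escape time 5
(row=4, col=2): c = -0.4220 + -0.1500i → escape time 5
(row=4, col=3): c = -0.2280 + -0.1500i → escape time 5
(row=4, col=4): c = -0.0340 + -0.1500i → escape time 5
(row=4, col=5): c = 0.1600 + -0.1500i → escape time 5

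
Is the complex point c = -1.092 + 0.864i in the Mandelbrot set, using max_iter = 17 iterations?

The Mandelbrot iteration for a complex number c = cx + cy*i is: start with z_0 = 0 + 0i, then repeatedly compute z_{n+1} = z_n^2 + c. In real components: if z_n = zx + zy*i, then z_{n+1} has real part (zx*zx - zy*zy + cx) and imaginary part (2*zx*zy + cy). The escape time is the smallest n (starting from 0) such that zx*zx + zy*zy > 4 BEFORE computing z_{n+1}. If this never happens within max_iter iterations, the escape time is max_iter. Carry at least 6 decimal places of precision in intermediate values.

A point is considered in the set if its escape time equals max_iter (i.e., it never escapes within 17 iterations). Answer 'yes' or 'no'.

Answer: no

Derivation:
z_0 = 0 + 0i, c = -1.0920 + 0.8640i
Iter 1: z = -1.0920 + 0.8640i, |z|^2 = 1.9390
Iter 2: z = -0.6460 + -1.0230i, |z|^2 = 1.4638
Iter 3: z = -1.7211 + 2.1858i, |z|^2 = 7.7398
Escaped at iteration 3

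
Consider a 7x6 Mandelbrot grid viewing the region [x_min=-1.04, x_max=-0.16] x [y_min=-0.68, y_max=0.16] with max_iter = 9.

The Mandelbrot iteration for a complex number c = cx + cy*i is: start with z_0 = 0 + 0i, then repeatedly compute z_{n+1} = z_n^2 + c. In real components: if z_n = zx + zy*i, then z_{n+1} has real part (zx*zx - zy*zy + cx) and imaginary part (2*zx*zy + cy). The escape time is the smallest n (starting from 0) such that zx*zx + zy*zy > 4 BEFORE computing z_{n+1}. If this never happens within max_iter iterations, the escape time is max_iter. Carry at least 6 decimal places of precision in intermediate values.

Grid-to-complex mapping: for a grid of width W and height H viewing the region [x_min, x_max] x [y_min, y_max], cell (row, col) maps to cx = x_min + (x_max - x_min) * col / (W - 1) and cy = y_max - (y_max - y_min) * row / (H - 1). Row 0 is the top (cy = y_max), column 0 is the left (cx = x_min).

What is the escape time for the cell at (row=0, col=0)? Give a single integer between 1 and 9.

z_0 = 0 + 0i, c = -1.0400 + 0.1600i
Iter 1: z = -1.0400 + 0.1600i, |z|^2 = 1.1072
Iter 2: z = 0.0160 + -0.1728i, |z|^2 = 0.0301
Iter 3: z = -1.0696 + 0.1545i, |z|^2 = 1.1679
Iter 4: z = 0.0802 + -0.1704i, |z|^2 = 0.0355
Iter 5: z = -1.0626 + 0.1327i, |z|^2 = 1.1468
Iter 6: z = 0.0716 + -0.1219i, |z|^2 = 0.0200
Iter 7: z = -1.0497 + 0.1425i, |z|^2 = 1.1223
Iter 8: z = 0.0417 + -0.1393i, |z|^2 = 0.0211

Answer: 9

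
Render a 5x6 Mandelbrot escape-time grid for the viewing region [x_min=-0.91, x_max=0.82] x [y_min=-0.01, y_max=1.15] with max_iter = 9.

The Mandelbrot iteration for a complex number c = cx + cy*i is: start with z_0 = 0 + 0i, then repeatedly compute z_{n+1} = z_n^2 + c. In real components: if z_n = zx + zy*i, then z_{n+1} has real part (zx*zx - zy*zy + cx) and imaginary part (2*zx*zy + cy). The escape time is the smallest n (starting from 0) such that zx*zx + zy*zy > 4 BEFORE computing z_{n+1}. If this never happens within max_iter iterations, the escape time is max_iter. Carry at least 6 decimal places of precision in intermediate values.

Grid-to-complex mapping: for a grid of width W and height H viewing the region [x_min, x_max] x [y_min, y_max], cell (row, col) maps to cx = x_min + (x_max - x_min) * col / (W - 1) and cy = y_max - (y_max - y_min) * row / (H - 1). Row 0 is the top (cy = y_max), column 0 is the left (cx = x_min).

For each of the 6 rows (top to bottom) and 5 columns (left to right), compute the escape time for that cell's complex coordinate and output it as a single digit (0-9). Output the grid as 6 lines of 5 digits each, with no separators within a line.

(row=0, col=0): c = -0.9100 + 1.1500i → escape time 3
(row=0, col=1): c = -0.4775 + 1.1500i → escape time 3
(row=0, col=2): c = -0.0450 + 1.1500i → escape time 4
(row=0, col=3): c = 0.3875 + 1.1500i → escape time 2
(row=0, col=4): c = 0.8200 + 1.1500i → escape time 2
(row=1, col=0): c = -0.9100 + 0.9180i → escape time 3
(row=1, col=1): c = -0.4775 + 0.9180i → escape time 4
(row=1, col=2): c = -0.0450 + 0.9180i → escape time 9
(row=1, col=3): c = 0.3875 + 0.9180i → escape time 3
(row=1, col=4): c = 0.8200 + 0.9180i → escape time 2
(row=2, col=0): c = -0.9100 + 0.6860i → escape time 4
(row=2, col=1): c = -0.4775 + 0.6860i → escape time 8
(row=2, col=2): c = -0.0450 + 0.6860i → escape time 9
(row=2, col=3): c = 0.3875 + 0.6860i → escape time 7
(row=2, col=4): c = 0.8200 + 0.6860i → escape time 2
(row=3, col=0): c = -0.9100 + 0.4540i → escape time 6
(row=3, col=1): c = -0.4775 + 0.4540i → escape time 9
(row=3, col=2): c = -0.0450 + 0.4540i → escape time 9
(row=3, col=3): c = 0.3875 + 0.4540i → escape time 8
(row=3, col=4): c = 0.8200 + 0.4540i → escape time 3
(row=4, col=0): c = -0.9100 + 0.2220i → escape time 9
(row=4, col=1): c = -0.4775 + 0.2220i → escape time 9
(row=4, col=2): c = -0.0450 + 0.2220i → escape time 9
(row=4, col=3): c = 0.3875 + 0.2220i → escape time 9
(row=4, col=4): c = 0.8200 + 0.2220i → escape time 3
(row=5, col=0): c = -0.9100 + -0.0100i → escape time 9
(row=5, col=1): c = -0.4775 + -0.0100i → escape time 9
(row=5, col=2): c = -0.0450 + -0.0100i → escape time 9
(row=5, col=3): c = 0.3875 + -0.0100i → escape time 7
(row=5, col=4): c = 0.8200 + -0.0100i → escape time 3

Answer: 33422
34932
48972
69983
99993
99973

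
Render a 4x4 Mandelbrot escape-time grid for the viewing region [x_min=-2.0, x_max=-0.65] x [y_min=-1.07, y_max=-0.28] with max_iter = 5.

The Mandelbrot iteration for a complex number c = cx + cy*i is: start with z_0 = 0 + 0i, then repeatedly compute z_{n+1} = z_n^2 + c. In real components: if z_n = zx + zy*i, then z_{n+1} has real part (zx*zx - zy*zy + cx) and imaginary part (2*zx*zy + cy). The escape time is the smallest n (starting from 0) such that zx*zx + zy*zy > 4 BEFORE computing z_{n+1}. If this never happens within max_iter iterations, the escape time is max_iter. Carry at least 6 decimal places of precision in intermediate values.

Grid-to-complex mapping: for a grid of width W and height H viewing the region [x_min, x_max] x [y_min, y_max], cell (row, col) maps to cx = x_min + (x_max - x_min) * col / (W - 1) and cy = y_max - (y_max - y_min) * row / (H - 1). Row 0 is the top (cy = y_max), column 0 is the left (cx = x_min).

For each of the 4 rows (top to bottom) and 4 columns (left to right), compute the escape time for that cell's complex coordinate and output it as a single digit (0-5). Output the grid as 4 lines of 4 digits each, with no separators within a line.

Answer: 1555
1355
1334
1233

Derivation:
(row=0, col=0): c = -2.0000 + -0.2800i → escape time 1
(row=0, col=1): c = -1.5500 + -0.2800i → escape time 5
(row=0, col=2): c = -1.1000 + -0.2800i → escape time 5
(row=0, col=3): c = -0.6500 + -0.2800i → escape time 5
(row=1, col=0): c = -2.0000 + -0.5433i → escape time 1
(row=1, col=1): c = -1.5500 + -0.5433i → escape time 3
(row=1, col=2): c = -1.1000 + -0.5433i → escape time 5
(row=1, col=3): c = -0.6500 + -0.5433i → escape time 5
(row=2, col=0): c = -2.0000 + -0.8067i → escape time 1
(row=2, col=1): c = -1.5500 + -0.8067i → escape time 3
(row=2, col=2): c = -1.1000 + -0.8067i → escape time 3
(row=2, col=3): c = -0.6500 + -0.8067i → escape time 4
(row=3, col=0): c = -2.0000 + -1.0700i → escape time 1
(row=3, col=1): c = -1.5500 + -1.0700i → escape time 2
(row=3, col=2): c = -1.1000 + -1.0700i → escape time 3
(row=3, col=3): c = -0.6500 + -1.0700i → escape time 3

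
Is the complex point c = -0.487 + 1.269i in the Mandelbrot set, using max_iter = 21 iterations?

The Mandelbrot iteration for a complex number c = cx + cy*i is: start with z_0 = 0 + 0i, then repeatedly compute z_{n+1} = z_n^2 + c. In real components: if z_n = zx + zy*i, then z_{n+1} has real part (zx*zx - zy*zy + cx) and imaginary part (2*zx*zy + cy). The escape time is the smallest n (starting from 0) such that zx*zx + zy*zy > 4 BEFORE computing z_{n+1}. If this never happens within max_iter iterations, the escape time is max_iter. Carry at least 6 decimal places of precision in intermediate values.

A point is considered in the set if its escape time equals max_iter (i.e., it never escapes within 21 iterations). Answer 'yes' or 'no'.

z_0 = 0 + 0i, c = -0.4870 + 1.2690i
Iter 1: z = -0.4870 + 1.2690i, |z|^2 = 1.8475
Iter 2: z = -1.8602 + 0.0330i, |z|^2 = 3.4614
Iter 3: z = 2.9722 + 1.1462i, |z|^2 = 10.1480
Escaped at iteration 3

Answer: no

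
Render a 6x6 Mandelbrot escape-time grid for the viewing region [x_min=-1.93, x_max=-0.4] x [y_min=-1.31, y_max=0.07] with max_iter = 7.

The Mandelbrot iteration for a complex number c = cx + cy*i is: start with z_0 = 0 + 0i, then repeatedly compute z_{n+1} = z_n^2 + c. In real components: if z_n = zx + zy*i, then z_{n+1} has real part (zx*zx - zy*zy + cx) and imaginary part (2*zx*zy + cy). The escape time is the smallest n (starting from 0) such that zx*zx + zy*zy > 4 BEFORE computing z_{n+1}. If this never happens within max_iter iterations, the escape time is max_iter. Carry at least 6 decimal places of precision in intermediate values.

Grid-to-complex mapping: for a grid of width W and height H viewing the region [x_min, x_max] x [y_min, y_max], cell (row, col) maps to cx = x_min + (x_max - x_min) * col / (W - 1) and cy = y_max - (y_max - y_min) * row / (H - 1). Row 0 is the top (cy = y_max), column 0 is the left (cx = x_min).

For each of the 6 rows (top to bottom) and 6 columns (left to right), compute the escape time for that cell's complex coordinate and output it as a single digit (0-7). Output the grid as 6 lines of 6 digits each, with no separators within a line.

Answer: 567777
357777
234577
133347
123334
112233

Derivation:
(row=0, col=0): c = -1.9300 + 0.0700i → escape time 5
(row=0, col=1): c = -1.6240 + 0.0700i → escape time 6
(row=0, col=2): c = -1.3180 + 0.0700i → escape time 7
(row=0, col=3): c = -1.0120 + 0.0700i → escape time 7
(row=0, col=4): c = -0.7060 + 0.0700i → escape time 7
(row=0, col=5): c = -0.4000 + 0.0700i → escape time 7
(row=1, col=0): c = -1.9300 + -0.2060i → escape time 3
(row=1, col=1): c = -1.6240 + -0.2060i → escape time 5
(row=1, col=2): c = -1.3180 + -0.2060i → escape time 7
(row=1, col=3): c = -1.0120 + -0.2060i → escape time 7
(row=1, col=4): c = -0.7060 + -0.2060i → escape time 7
(row=1, col=5): c = -0.4000 + -0.2060i → escape time 7
(row=2, col=0): c = -1.9300 + -0.4820i → escape time 2
(row=2, col=1): c = -1.6240 + -0.4820i → escape time 3
(row=2, col=2): c = -1.3180 + -0.4820i → escape time 4
(row=2, col=3): c = -1.0120 + -0.4820i → escape time 5
(row=2, col=4): c = -0.7060 + -0.4820i → escape time 7
(row=2, col=5): c = -0.4000 + -0.4820i → escape time 7
(row=3, col=0): c = -1.9300 + -0.7580i → escape time 1
(row=3, col=1): c = -1.6240 + -0.7580i → escape time 3
(row=3, col=2): c = -1.3180 + -0.7580i → escape time 3
(row=3, col=3): c = -1.0120 + -0.7580i → escape time 3
(row=3, col=4): c = -0.7060 + -0.7580i → escape time 4
(row=3, col=5): c = -0.4000 + -0.7580i → escape time 7
(row=4, col=0): c = -1.9300 + -1.0340i → escape time 1
(row=4, col=1): c = -1.6240 + -1.0340i → escape time 2
(row=4, col=2): c = -1.3180 + -1.0340i → escape time 3
(row=4, col=3): c = -1.0120 + -1.0340i → escape time 3
(row=4, col=4): c = -0.7060 + -1.0340i → escape time 3
(row=4, col=5): c = -0.4000 + -1.0340i → escape time 4
(row=5, col=0): c = -1.9300 + -1.3100i → escape time 1
(row=5, col=1): c = -1.6240 + -1.3100i → escape time 1
(row=5, col=2): c = -1.3180 + -1.3100i → escape time 2
(row=5, col=3): c = -1.0120 + -1.3100i → escape time 2
(row=5, col=4): c = -0.7060 + -1.3100i → escape time 3
(row=5, col=5): c = -0.4000 + -1.3100i → escape time 3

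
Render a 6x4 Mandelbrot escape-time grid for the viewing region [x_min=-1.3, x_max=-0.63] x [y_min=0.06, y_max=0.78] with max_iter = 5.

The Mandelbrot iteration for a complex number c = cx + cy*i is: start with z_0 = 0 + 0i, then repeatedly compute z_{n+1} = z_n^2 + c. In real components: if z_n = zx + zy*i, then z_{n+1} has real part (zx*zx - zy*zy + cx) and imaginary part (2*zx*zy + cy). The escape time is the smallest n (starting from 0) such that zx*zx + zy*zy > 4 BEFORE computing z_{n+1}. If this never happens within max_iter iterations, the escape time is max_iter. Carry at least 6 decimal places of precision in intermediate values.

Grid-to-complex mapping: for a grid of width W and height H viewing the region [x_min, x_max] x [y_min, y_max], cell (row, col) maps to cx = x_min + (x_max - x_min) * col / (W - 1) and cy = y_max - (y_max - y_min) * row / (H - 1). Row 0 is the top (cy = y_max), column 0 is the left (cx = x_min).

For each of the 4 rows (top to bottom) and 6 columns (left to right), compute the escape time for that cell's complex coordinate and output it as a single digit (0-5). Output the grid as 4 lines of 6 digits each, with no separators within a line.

(row=0, col=0): c = -1.3000 + 0.7800i → escape time 3
(row=0, col=1): c = -1.1660 + 0.7800i → escape time 3
(row=0, col=2): c = -1.0320 + 0.7800i → escape time 3
(row=0, col=3): c = -0.8980 + 0.7800i → escape time 4
(row=0, col=4): c = -0.7640 + 0.7800i → escape time 4
(row=0, col=5): c = -0.6300 + 0.7800i → escape time 4
(row=1, col=0): c = -1.3000 + 0.5400i → escape time 3
(row=1, col=1): c = -1.1660 + 0.5400i → escape time 4
(row=1, col=2): c = -1.0320 + 0.5400i → escape time 5
(row=1, col=3): c = -0.8980 + 0.5400i → escape time 5
(row=1, col=4): c = -0.7640 + 0.5400i → escape time 5
(row=1, col=5): c = -0.6300 + 0.5400i → escape time 5
(row=2, col=0): c = -1.3000 + 0.3000i → escape time 5
(row=2, col=1): c = -1.1660 + 0.3000i → escape time 5
(row=2, col=2): c = -1.0320 + 0.3000i → escape time 5
(row=2, col=3): c = -0.8980 + 0.3000i → escape time 5
(row=2, col=4): c = -0.7640 + 0.3000i → escape time 5
(row=2, col=5): c = -0.6300 + 0.3000i → escape time 5
(row=3, col=0): c = -1.3000 + 0.0600i → escape time 5
(row=3, col=1): c = -1.1660 + 0.0600i → escape time 5
(row=3, col=2): c = -1.0320 + 0.0600i → escape time 5
(row=3, col=3): c = -0.8980 + 0.0600i → escape time 5
(row=3, col=4): c = -0.7640 + 0.0600i → escape time 5
(row=3, col=5): c = -0.6300 + 0.0600i → escape time 5

Answer: 333444
345555
555555
555555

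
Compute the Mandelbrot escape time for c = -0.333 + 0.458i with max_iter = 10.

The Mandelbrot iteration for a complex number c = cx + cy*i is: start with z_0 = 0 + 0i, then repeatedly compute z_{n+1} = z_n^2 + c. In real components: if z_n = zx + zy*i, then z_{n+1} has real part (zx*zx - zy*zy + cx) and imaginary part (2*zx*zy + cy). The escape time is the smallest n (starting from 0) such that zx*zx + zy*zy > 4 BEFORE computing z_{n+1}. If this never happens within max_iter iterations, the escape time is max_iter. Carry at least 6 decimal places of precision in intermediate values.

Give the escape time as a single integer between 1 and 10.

z_0 = 0 + 0i, c = -0.3330 + 0.4580i
Iter 1: z = -0.3330 + 0.4580i, |z|^2 = 0.3207
Iter 2: z = -0.4319 + 0.1530i, |z|^2 = 0.2099
Iter 3: z = -0.1699 + 0.3259i, |z|^2 = 0.1351
Iter 4: z = -0.4103 + 0.3473i, |z|^2 = 0.2890
Iter 5: z = -0.2852 + 0.1730i, |z|^2 = 0.1113
Iter 6: z = -0.2816 + 0.3593i, |z|^2 = 0.2084
Iter 7: z = -0.3828 + 0.2557i, |z|^2 = 0.2119
Iter 8: z = -0.2518 + 0.2623i, |z|^2 = 0.1322
Iter 9: z = -0.3384 + 0.3259i, |z|^2 = 0.2207

Answer: 10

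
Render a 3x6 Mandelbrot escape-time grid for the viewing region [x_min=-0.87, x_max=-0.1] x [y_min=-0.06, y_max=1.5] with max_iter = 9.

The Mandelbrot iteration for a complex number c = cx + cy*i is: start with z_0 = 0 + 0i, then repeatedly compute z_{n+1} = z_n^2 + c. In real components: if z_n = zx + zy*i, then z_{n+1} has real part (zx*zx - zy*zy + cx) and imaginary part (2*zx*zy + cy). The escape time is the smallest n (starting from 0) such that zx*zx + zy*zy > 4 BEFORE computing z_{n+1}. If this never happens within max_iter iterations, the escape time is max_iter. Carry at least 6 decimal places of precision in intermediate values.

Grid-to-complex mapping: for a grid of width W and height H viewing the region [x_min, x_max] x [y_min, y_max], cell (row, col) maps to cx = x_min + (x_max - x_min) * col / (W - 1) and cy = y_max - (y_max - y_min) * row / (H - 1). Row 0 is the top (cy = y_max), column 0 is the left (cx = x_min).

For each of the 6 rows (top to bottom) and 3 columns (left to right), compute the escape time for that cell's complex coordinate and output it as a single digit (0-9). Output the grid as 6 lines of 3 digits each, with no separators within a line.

Answer: 222
333
359
599
999
999

Derivation:
(row=0, col=0): c = -0.8700 + 1.5000i → escape time 2
(row=0, col=1): c = -0.4850 + 1.5000i → escape time 2
(row=0, col=2): c = -0.1000 + 1.5000i → escape time 2
(row=1, col=0): c = -0.8700 + 1.1880i → escape time 3
(row=1, col=1): c = -0.4850 + 1.1880i → escape time 3
(row=1, col=2): c = -0.1000 + 1.1880i → escape time 3
(row=2, col=0): c = -0.8700 + 0.8760i → escape time 3
(row=2, col=1): c = -0.4850 + 0.8760i → escape time 5
(row=2, col=2): c = -0.1000 + 0.8760i → escape time 9
(row=3, col=0): c = -0.8700 + 0.5640i → escape time 5
(row=3, col=1): c = -0.4850 + 0.5640i → escape time 9
(row=3, col=2): c = -0.1000 + 0.5640i → escape time 9
(row=4, col=0): c = -0.8700 + 0.2520i → escape time 9
(row=4, col=1): c = -0.4850 + 0.2520i → escape time 9
(row=4, col=2): c = -0.1000 + 0.2520i → escape time 9
(row=5, col=0): c = -0.8700 + -0.0600i → escape time 9
(row=5, col=1): c = -0.4850 + -0.0600i → escape time 9
(row=5, col=2): c = -0.1000 + -0.0600i → escape time 9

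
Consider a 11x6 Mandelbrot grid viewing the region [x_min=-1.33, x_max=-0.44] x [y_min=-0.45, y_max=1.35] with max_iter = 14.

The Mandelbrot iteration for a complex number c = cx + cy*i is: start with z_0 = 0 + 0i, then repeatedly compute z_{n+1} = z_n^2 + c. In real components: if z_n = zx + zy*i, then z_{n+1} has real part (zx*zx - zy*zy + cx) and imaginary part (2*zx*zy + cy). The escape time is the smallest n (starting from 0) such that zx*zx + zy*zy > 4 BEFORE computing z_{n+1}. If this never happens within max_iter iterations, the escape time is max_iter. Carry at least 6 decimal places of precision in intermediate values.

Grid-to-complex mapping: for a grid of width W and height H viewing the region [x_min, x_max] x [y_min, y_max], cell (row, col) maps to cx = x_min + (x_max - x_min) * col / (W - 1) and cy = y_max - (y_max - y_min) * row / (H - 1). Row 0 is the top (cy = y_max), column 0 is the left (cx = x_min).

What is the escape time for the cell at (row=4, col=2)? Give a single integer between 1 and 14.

Answer: 14

Derivation:
z_0 = 0 + 0i, c = -1.1520 + -0.0900i
Iter 1: z = -1.1520 + -0.0900i, |z|^2 = 1.3352
Iter 2: z = 0.1670 + 0.1174i, |z|^2 = 0.0417
Iter 3: z = -1.1379 + -0.0508i, |z|^2 = 1.2974
Iter 4: z = 0.1402 + 0.0256i, |z|^2 = 0.0203
Iter 5: z = -1.1330 + -0.0828i, |z|^2 = 1.2905
Iter 6: z = 0.1248 + 0.0977i, |z|^2 = 0.0251
Iter 7: z = -1.1460 + -0.0656i, |z|^2 = 1.3175
Iter 8: z = 0.1569 + 0.0604i, |z|^2 = 0.0283
Iter 9: z = -1.1310 + -0.0710i, |z|^2 = 1.2843
Iter 10: z = 0.1222 + 0.0707i, |z|^2 = 0.0199
Iter 11: z = -1.1421 + -0.0727i, |z|^2 = 1.3096
Iter 12: z = 0.1470 + 0.0761i, |z|^2 = 0.0274
Iter 13: z = -1.1362 + -0.0676i, |z|^2 = 1.2955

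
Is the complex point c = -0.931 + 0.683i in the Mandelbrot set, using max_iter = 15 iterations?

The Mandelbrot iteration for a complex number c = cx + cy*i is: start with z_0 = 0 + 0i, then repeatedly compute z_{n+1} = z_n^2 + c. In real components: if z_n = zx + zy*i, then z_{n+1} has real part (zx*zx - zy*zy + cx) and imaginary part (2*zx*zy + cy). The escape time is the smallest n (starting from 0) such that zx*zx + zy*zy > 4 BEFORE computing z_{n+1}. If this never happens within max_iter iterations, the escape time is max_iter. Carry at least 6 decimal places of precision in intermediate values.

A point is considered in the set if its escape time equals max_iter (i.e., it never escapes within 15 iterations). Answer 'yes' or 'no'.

z_0 = 0 + 0i, c = -0.9310 + 0.6830i
Iter 1: z = -0.9310 + 0.6830i, |z|^2 = 1.3333
Iter 2: z = -0.5307 + -0.5887i, |z|^2 = 0.6283
Iter 3: z = -0.9959 + 1.3079i, |z|^2 = 2.7026
Iter 4: z = -1.6498 + -1.9223i, |z|^2 = 6.4168
Escaped at iteration 4

Answer: no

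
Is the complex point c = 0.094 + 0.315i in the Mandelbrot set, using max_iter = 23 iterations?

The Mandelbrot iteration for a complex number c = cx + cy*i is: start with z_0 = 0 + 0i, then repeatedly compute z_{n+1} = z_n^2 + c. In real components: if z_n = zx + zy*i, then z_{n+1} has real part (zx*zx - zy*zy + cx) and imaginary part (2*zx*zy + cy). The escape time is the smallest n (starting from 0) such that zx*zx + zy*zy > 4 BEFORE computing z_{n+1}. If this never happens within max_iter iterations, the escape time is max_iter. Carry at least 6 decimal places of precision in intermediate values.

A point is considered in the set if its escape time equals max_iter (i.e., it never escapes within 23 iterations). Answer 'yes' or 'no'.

Answer: yes

Derivation:
z_0 = 0 + 0i, c = 0.0940 + 0.3150i
Iter 1: z = 0.0940 + 0.3150i, |z|^2 = 0.1081
Iter 2: z = 0.0036 + 0.3742i, |z|^2 = 0.1401
Iter 3: z = -0.0460 + 0.3177i, |z|^2 = 0.1031
Iter 4: z = -0.0048 + 0.2858i, |z|^2 = 0.0817
Iter 5: z = 0.0124 + 0.3122i, |z|^2 = 0.0977
Iter 6: z = -0.0033 + 0.3227i, |z|^2 = 0.1042
Iter 7: z = -0.0101 + 0.3128i, |z|^2 = 0.0980
Iter 8: z = -0.0038 + 0.3087i, |z|^2 = 0.0953
Iter 9: z = -0.0013 + 0.3127i, |z|^2 = 0.0978
Iter 10: z = -0.0038 + 0.3142i, |z|^2 = 0.0987
Iter 11: z = -0.0047 + 0.3126i, |z|^2 = 0.0978
Iter 12: z = -0.0037 + 0.3121i, |z|^2 = 0.0974
Iter 13: z = -0.0034 + 0.3127i, |z|^2 = 0.0978
Iter 14: z = -0.0038 + 0.3129i, |z|^2 = 0.0979
Iter 15: z = -0.0039 + 0.3126i, |z|^2 = 0.0978
Iter 16: z = -0.0037 + 0.3126i, |z|^2 = 0.0977
Iter 17: z = -0.0037 + 0.3127i, |z|^2 = 0.0978
Iter 18: z = -0.0037 + 0.3127i, |z|^2 = 0.0978
Iter 19: z = -0.0038 + 0.3127i, |z|^2 = 0.0978
Iter 20: z = -0.0037 + 0.3126i, |z|^2 = 0.0978
Iter 21: z = -0.0037 + 0.3127i, |z|^2 = 0.0978
Iter 22: z = -0.0037 + 0.3127i, |z|^2 = 0.0978
Did not escape in 23 iterations → in set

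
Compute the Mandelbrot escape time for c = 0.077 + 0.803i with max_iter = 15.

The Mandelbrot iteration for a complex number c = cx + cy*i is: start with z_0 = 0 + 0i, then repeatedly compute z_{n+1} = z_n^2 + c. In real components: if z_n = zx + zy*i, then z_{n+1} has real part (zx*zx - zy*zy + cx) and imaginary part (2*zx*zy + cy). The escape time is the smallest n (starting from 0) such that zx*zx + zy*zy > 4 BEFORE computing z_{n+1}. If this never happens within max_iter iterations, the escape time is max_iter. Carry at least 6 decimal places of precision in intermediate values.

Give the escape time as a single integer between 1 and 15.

z_0 = 0 + 0i, c = 0.0770 + 0.8030i
Iter 1: z = 0.0770 + 0.8030i, |z|^2 = 0.6507
Iter 2: z = -0.5619 + 0.9267i, |z|^2 = 1.1744
Iter 3: z = -0.4660 + -0.2383i, |z|^2 = 0.2740
Iter 4: z = 0.2373 + 1.0251i, |z|^2 = 1.1072
Iter 5: z = -0.9176 + 1.2896i, |z|^2 = 2.5050
Iter 6: z = -0.7442 + -1.5636i, |z|^2 = 2.9987
Iter 7: z = -1.8141 + 3.1302i, |z|^2 = 13.0892
Escaped at iteration 7

Answer: 7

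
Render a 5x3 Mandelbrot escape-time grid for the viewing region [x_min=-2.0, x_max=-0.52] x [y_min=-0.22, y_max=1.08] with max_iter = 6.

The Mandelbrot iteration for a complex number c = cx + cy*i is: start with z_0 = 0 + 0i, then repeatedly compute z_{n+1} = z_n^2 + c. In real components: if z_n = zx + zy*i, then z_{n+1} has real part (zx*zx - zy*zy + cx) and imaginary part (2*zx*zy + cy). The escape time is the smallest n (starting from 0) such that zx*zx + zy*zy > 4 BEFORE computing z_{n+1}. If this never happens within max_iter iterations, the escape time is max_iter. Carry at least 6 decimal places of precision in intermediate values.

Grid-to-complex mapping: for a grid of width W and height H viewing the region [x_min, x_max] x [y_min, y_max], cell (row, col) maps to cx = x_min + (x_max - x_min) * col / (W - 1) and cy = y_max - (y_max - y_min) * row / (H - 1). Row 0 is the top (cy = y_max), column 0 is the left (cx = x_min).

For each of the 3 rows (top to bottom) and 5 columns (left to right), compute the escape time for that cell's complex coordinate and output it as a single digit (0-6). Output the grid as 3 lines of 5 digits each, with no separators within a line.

Answer: 12334
13666
14666

Derivation:
(row=0, col=0): c = -2.0000 + 1.0800i → escape time 1
(row=0, col=1): c = -1.6300 + 1.0800i → escape time 2
(row=0, col=2): c = -1.2600 + 1.0800i → escape time 3
(row=0, col=3): c = -0.8900 + 1.0800i → escape time 3
(row=0, col=4): c = -0.5200 + 1.0800i → escape time 4
(row=1, col=0): c = -2.0000 + 0.4300i → escape time 1
(row=1, col=1): c = -1.6300 + 0.4300i → escape time 3
(row=1, col=2): c = -1.2600 + 0.4300i → escape time 6
(row=1, col=3): c = -0.8900 + 0.4300i → escape time 6
(row=1, col=4): c = -0.5200 + 0.4300i → escape time 6
(row=2, col=0): c = -2.0000 + -0.2200i → escape time 1
(row=2, col=1): c = -1.6300 + -0.2200i → escape time 4
(row=2, col=2): c = -1.2600 + -0.2200i → escape time 6
(row=2, col=3): c = -0.8900 + -0.2200i → escape time 6
(row=2, col=4): c = -0.5200 + -0.2200i → escape time 6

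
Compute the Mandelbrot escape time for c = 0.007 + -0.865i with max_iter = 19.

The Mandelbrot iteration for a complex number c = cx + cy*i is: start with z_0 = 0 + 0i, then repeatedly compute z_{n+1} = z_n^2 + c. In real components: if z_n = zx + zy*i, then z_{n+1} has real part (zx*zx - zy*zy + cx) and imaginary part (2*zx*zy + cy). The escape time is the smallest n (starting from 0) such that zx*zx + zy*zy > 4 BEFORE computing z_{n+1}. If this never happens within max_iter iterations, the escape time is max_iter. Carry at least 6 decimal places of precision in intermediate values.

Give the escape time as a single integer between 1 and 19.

z_0 = 0 + 0i, c = 0.0070 + -0.8650i
Iter 1: z = 0.0070 + -0.8650i, |z|^2 = 0.7483
Iter 2: z = -0.7412 + -0.8771i, |z|^2 = 1.3187
Iter 3: z = -0.2130 + 0.4352i, |z|^2 = 0.2347
Iter 4: z = -0.1370 + -1.0504i, |z|^2 = 1.1221
Iter 5: z = -1.0775 + -0.5771i, |z|^2 = 1.4941
Iter 6: z = 0.8349 + 0.3787i, |z|^2 = 0.8405
Iter 7: z = 0.5606 + -0.2325i, |z|^2 = 0.3684
Iter 8: z = 0.2672 + -1.1258i, |z|^2 = 1.3387
Iter 9: z = -1.1889 + -1.4667i, |z|^2 = 3.5647
Iter 10: z = -0.7307 + 2.6225i, |z|^2 = 7.4116
Escaped at iteration 10

Answer: 10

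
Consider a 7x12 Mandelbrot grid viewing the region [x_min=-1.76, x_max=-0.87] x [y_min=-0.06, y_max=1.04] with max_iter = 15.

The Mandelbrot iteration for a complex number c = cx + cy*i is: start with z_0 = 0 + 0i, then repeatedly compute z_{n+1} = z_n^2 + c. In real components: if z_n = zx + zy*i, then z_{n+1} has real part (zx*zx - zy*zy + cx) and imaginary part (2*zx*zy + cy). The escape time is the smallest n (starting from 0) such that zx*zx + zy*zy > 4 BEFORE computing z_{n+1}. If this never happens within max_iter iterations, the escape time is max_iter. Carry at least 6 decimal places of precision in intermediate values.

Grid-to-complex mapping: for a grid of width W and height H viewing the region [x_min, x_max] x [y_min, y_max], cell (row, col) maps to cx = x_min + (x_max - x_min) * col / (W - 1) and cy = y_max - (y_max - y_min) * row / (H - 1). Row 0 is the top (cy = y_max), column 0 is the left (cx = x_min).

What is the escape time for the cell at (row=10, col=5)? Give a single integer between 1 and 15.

Answer: 15

Derivation:
z_0 = 0 + 0i, c = -1.0183 + 0.0400i
Iter 1: z = -1.0183 + 0.0400i, |z|^2 = 1.0386
Iter 2: z = 0.0171 + -0.0415i, |z|^2 = 0.0020
Iter 3: z = -1.0198 + 0.0386i, |z|^2 = 1.0414
Iter 4: z = 0.0201 + -0.0387i, |z|^2 = 0.0019
Iter 5: z = -1.0194 + 0.0384i, |z|^2 = 1.0407
Iter 6: z = 0.0194 + -0.0384i, |z|^2 = 0.0019
Iter 7: z = -1.0194 + 0.0385i, |z|^2 = 1.0407
Iter 8: z = 0.0194 + -0.0385i, |z|^2 = 0.0019
Iter 9: z = -1.0194 + 0.0385i, |z|^2 = 1.0407
Iter 10: z = 0.0194 + -0.0385i, |z|^2 = 0.0019
Iter 11: z = -1.0194 + 0.0385i, |z|^2 = 1.0407
Iter 12: z = 0.0194 + -0.0385i, |z|^2 = 0.0019
Iter 13: z = -1.0194 + 0.0385i, |z|^2 = 1.0407
Iter 14: z = 0.0194 + -0.0385i, |z|^2 = 0.0019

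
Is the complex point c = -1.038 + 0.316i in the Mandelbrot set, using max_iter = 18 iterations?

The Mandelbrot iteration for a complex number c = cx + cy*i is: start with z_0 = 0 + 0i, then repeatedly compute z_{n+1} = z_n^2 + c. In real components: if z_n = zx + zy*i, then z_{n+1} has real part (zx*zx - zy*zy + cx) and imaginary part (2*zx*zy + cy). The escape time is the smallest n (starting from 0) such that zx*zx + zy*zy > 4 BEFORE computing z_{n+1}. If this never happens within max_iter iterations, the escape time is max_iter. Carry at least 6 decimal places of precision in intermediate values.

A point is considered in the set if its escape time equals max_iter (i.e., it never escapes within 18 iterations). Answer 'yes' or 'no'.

Answer: no

Derivation:
z_0 = 0 + 0i, c = -1.0380 + 0.3160i
Iter 1: z = -1.0380 + 0.3160i, |z|^2 = 1.1773
Iter 2: z = -0.0604 + -0.3400i, |z|^2 = 0.1193
Iter 3: z = -1.1500 + 0.3571i, |z|^2 = 1.4499
Iter 4: z = 0.1569 + -0.5053i, |z|^2 = 0.2799
Iter 5: z = -1.2687 + 0.1574i, |z|^2 = 1.6343
Iter 6: z = 0.5467 + -0.0835i, |z|^2 = 0.3059
Iter 7: z = -0.7461 + 0.2247i, |z|^2 = 0.6071
Iter 8: z = -0.5319 + -0.0193i, |z|^2 = 0.2833
Iter 9: z = -0.7555 + 0.3365i, |z|^2 = 0.6840
Iter 10: z = -0.5805 + -0.1924i, |z|^2 = 0.3740
Iter 11: z = -0.7380 + 0.5394i, |z|^2 = 0.8357
Iter 12: z = -0.7843 + -0.4802i, |z|^2 = 0.8457
Iter 13: z = -0.6535 + 1.0693i, |z|^2 = 1.5704
Iter 14: z = -1.7543 + -1.0815i, |z|^2 = 4.2473
Escaped at iteration 14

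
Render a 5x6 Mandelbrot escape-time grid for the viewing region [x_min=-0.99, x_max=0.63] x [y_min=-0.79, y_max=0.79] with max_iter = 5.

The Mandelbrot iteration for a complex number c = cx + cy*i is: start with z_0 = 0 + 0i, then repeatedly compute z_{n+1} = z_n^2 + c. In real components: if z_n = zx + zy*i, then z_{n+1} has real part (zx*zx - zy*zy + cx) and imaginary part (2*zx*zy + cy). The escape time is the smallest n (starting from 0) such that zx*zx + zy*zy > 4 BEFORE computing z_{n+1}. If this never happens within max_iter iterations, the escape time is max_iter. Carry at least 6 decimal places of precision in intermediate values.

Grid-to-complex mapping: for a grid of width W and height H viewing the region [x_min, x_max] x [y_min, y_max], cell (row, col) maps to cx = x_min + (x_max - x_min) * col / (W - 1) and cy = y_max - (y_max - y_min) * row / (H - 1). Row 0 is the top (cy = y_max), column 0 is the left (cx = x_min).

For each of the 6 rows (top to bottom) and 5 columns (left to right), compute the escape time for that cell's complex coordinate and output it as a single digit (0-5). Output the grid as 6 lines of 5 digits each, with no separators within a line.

(row=0, col=0): c = -0.9900 + 0.7900i → escape time 3
(row=0, col=1): c = -0.5850 + 0.7900i → escape time 5
(row=0, col=2): c = -0.1800 + 0.7900i → escape time 5
(row=0, col=3): c = 0.2250 + 0.7900i → escape time 5
(row=0, col=4): c = 0.6300 + 0.7900i → escape time 3
(row=1, col=0): c = -0.9900 + 0.4740i → escape time 5
(row=1, col=1): c = -0.5850 + 0.4740i → escape time 5
(row=1, col=2): c = -0.1800 + 0.4740i → escape time 5
(row=1, col=3): c = 0.2250 + 0.4740i → escape time 5
(row=1, col=4): c = 0.6300 + 0.4740i → escape time 3
(row=2, col=0): c = -0.9900 + 0.1580i → escape time 5
(row=2, col=1): c = -0.5850 + 0.1580i → escape time 5
(row=2, col=2): c = -0.1800 + 0.1580i → escape time 5
(row=2, col=3): c = 0.2250 + 0.1580i → escape time 5
(row=2, col=4): c = 0.6300 + 0.1580i → escape time 4
(row=3, col=0): c = -0.9900 + -0.1580i → escape time 5
(row=3, col=1): c = -0.5850 + -0.1580i → escape time 5
(row=3, col=2): c = -0.1800 + -0.1580i → escape time 5
(row=3, col=3): c = 0.2250 + -0.1580i → escape time 5
(row=3, col=4): c = 0.6300 + -0.1580i → escape time 4
(row=4, col=0): c = -0.9900 + -0.4740i → escape time 5
(row=4, col=1): c = -0.5850 + -0.4740i → escape time 5
(row=4, col=2): c = -0.1800 + -0.4740i → escape time 5
(row=4, col=3): c = 0.2250 + -0.4740i → escape time 5
(row=4, col=4): c = 0.6300 + -0.4740i → escape time 3
(row=5, col=0): c = -0.9900 + -0.7900i → escape time 3
(row=5, col=1): c = -0.5850 + -0.7900i → escape time 5
(row=5, col=2): c = -0.1800 + -0.7900i → escape time 5
(row=5, col=3): c = 0.2250 + -0.7900i → escape time 5
(row=5, col=4): c = 0.6300 + -0.7900i → escape time 3

Answer: 35553
55553
55554
55554
55553
35553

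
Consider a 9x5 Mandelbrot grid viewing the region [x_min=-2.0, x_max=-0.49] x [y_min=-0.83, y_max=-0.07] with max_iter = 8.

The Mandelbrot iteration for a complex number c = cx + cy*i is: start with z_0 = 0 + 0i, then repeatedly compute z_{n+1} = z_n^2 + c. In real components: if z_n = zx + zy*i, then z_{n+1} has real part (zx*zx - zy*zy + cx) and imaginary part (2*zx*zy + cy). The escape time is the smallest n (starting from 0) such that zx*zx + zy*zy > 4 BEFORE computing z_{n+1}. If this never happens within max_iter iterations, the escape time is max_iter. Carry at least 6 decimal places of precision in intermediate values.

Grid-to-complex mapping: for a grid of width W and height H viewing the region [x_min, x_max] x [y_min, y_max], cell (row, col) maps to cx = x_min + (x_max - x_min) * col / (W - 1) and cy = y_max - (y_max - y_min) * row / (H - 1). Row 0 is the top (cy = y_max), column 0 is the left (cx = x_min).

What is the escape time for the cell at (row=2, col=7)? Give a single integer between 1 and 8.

z_0 = 0 + 0i, c = -0.6787 + -0.4500i
Iter 1: z = -0.6787 + -0.4500i, |z|^2 = 0.6632
Iter 2: z = -0.4205 + 0.1609i, |z|^2 = 0.2027
Iter 3: z = -0.5278 + -0.5853i, |z|^2 = 0.6211
Iter 4: z = -0.7428 + 0.1678i, |z|^2 = 0.5799
Iter 5: z = -0.1552 + -0.6993i, |z|^2 = 0.5131
Iter 6: z = -1.1437 + -0.2330i, |z|^2 = 1.3624
Iter 7: z = 0.5750 + 0.0829i, |z|^2 = 0.3376

Answer: 8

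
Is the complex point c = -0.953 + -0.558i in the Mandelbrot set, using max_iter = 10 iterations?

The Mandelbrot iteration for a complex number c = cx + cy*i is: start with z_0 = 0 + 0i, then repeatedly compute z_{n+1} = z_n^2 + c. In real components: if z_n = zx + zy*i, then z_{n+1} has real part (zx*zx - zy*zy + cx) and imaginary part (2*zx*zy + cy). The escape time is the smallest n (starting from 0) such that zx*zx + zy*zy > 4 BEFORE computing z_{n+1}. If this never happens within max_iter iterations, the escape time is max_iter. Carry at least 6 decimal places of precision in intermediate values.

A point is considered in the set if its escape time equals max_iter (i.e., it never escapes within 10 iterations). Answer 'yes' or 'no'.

Answer: no

Derivation:
z_0 = 0 + 0i, c = -0.9530 + -0.5580i
Iter 1: z = -0.9530 + -0.5580i, |z|^2 = 1.2196
Iter 2: z = -0.3562 + 0.5055i, |z|^2 = 0.3824
Iter 3: z = -1.0817 + -0.9181i, |z|^2 = 2.0131
Iter 4: z = -0.6258 + 1.4283i, |z|^2 = 2.4316
Iter 5: z = -2.6014 + -2.3456i, |z|^2 = 12.2691
Escaped at iteration 5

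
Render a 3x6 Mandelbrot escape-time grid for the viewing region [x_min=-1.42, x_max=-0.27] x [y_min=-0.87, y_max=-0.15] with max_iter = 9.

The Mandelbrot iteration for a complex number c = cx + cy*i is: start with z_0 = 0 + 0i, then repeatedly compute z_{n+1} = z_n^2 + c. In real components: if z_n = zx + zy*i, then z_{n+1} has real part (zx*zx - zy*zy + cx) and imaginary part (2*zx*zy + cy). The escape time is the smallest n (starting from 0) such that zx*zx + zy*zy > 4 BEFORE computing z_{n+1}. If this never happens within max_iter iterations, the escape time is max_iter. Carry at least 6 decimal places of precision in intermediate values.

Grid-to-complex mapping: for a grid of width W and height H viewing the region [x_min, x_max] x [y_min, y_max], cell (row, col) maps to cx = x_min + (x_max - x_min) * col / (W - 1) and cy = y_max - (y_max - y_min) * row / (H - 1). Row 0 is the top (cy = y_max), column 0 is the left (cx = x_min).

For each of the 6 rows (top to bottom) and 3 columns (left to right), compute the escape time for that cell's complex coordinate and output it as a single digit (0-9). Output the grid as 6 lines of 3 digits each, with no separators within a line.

(row=0, col=0): c = -1.4200 + -0.1500i → escape time 9
(row=0, col=1): c = -0.8450 + -0.1500i → escape time 9
(row=0, col=2): c = -0.2700 + -0.1500i → escape time 9
(row=1, col=0): c = -1.4200 + -0.2940i → escape time 5
(row=1, col=1): c = -0.8450 + -0.2940i → escape time 9
(row=1, col=2): c = -0.2700 + -0.2940i → escape time 9
(row=2, col=0): c = -1.4200 + -0.4380i → escape time 4
(row=2, col=1): c = -0.8450 + -0.4380i → escape time 6
(row=2, col=2): c = -0.2700 + -0.4380i → escape time 9
(row=3, col=0): c = -1.4200 + -0.5820i → escape time 3
(row=3, col=1): c = -0.8450 + -0.5820i → escape time 5
(row=3, col=2): c = -0.2700 + -0.5820i → escape time 9
(row=4, col=0): c = -1.4200 + -0.7260i → escape time 3
(row=4, col=1): c = -0.8450 + -0.7260i → escape time 4
(row=4, col=2): c = -0.2700 + -0.7260i → escape time 9
(row=5, col=0): c = -1.4200 + -0.8700i → escape time 3
(row=5, col=1): c = -0.8450 + -0.8700i → escape time 4
(row=5, col=2): c = -0.2700 + -0.8700i → escape time 9

Answer: 999
599
469
359
349
349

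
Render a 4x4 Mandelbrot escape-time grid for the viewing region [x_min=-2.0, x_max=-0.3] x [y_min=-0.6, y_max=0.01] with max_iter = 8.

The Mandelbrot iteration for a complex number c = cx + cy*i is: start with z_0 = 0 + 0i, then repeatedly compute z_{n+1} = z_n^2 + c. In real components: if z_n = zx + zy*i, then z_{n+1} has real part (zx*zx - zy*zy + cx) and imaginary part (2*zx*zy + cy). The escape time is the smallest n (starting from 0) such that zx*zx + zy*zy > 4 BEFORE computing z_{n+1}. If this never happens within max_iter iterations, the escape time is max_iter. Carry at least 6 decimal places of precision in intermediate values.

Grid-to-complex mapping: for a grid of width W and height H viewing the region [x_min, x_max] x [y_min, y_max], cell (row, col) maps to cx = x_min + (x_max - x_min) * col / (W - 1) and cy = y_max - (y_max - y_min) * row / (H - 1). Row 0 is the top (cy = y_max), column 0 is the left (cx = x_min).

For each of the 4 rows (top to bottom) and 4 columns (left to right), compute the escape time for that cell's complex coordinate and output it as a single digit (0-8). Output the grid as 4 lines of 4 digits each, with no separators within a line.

Answer: 1888
1588
1478
1358

Derivation:
(row=0, col=0): c = -2.0000 + 0.0100i → escape time 1
(row=0, col=1): c = -1.4333 + 0.0100i → escape time 8
(row=0, col=2): c = -0.8667 + 0.0100i → escape time 8
(row=0, col=3): c = -0.3000 + 0.0100i → escape time 8
(row=1, col=0): c = -2.0000 + -0.1933i → escape time 1
(row=1, col=1): c = -1.4333 + -0.1933i → escape time 5
(row=1, col=2): c = -0.8667 + -0.1933i → escape time 8
(row=1, col=3): c = -0.3000 + -0.1933i → escape time 8
(row=2, col=0): c = -2.0000 + -0.3967i → escape time 1
(row=2, col=1): c = -1.4333 + -0.3967i → escape time 4
(row=2, col=2): c = -0.8667 + -0.3967i → escape time 7
(row=2, col=3): c = -0.3000 + -0.3967i → escape time 8
(row=3, col=0): c = -2.0000 + -0.6000i → escape time 1
(row=3, col=1): c = -1.4333 + -0.6000i → escape time 3
(row=3, col=2): c = -0.8667 + -0.6000i → escape time 5
(row=3, col=3): c = -0.3000 + -0.6000i → escape time 8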